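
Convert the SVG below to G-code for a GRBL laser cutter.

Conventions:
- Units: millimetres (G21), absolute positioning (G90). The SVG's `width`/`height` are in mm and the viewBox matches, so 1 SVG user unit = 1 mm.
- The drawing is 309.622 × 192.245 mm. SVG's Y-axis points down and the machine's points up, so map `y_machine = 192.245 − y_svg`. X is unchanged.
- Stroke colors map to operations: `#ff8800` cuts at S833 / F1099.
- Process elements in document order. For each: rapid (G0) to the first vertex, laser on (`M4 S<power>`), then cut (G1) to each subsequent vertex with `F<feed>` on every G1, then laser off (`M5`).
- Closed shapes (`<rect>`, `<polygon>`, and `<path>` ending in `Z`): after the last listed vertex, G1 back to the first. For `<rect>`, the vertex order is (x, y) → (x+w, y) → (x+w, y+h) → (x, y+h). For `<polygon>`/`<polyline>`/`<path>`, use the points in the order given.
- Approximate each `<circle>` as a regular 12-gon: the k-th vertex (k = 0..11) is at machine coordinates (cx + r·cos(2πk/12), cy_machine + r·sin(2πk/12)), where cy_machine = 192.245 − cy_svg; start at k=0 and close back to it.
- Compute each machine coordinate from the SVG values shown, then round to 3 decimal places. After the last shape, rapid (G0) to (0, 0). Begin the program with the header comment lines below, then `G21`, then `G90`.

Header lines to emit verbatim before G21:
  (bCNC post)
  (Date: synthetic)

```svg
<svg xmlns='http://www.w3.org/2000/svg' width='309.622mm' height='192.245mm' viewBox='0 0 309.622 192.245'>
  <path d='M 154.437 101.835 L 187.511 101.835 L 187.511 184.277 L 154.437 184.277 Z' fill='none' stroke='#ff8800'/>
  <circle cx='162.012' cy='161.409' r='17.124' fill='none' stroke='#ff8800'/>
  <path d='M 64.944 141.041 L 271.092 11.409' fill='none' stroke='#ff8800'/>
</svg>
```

(bCNC post)
(Date: synthetic)
G21
G90
G0 X154.437 Y90.410
M4 S833
G1 X187.511 Y90.410 F1099
G1 X187.511 Y7.968 F1099
G1 X154.437 Y7.968 F1099
G1 X154.437 Y90.410 F1099
M5
G0 X179.136 Y30.836
M4 S833
G1 X176.842 Y39.398 F1099
G1 X170.574 Y45.666 F1099
G1 X162.012 Y47.960 F1099
G1 X153.450 Y45.666 F1099
G1 X147.182 Y39.398 F1099
G1 X144.888 Y30.836 F1099
G1 X147.182 Y22.274 F1099
G1 X153.450 Y16.006 F1099
G1 X162.012 Y13.712 F1099
G1 X170.574 Y16.006 F1099
G1 X176.842 Y22.274 F1099
G1 X179.136 Y30.836 F1099
M5
G0 X64.944 Y51.204
M4 S833
G1 X271.092 Y180.836 F1099
M5
G0 X0.000 Y0.000

viewBox `0 0 309.622 192.245` with mm width/height → 1 unit = 1 mm. Flip: y_m = 192.245 − y_svg.

**Shape 1** — `<path>` rectangle, stroke `#ff8800` → cut (S833, F1099). Machine vertices: (154.437,90.410) → (187.511,90.410) → (187.511,7.968) → (154.437,7.968) → (154.437,90.410). Closed: final G1 returns to the first vertex.

**Shape 2** — `<circle>` circle, stroke `#ff8800` → cut (S833, F1099). Machine vertices: (179.136,30.836) → (176.842,39.398) → (170.574,45.666) → (162.012,47.960) → (153.450,45.666) → (147.182,39.398) → (144.888,30.836) → (147.182,22.274) → (153.450,16.006) → (162.012,13.712) → (170.574,16.006) → (176.842,22.274) → (179.136,30.836). Closed: final G1 returns to the first vertex.

**Shape 3** — `<path>` line segment, stroke `#ff8800` → cut (S833, F1099). Machine vertices: (64.944,51.204) → (271.092,180.836). Open path.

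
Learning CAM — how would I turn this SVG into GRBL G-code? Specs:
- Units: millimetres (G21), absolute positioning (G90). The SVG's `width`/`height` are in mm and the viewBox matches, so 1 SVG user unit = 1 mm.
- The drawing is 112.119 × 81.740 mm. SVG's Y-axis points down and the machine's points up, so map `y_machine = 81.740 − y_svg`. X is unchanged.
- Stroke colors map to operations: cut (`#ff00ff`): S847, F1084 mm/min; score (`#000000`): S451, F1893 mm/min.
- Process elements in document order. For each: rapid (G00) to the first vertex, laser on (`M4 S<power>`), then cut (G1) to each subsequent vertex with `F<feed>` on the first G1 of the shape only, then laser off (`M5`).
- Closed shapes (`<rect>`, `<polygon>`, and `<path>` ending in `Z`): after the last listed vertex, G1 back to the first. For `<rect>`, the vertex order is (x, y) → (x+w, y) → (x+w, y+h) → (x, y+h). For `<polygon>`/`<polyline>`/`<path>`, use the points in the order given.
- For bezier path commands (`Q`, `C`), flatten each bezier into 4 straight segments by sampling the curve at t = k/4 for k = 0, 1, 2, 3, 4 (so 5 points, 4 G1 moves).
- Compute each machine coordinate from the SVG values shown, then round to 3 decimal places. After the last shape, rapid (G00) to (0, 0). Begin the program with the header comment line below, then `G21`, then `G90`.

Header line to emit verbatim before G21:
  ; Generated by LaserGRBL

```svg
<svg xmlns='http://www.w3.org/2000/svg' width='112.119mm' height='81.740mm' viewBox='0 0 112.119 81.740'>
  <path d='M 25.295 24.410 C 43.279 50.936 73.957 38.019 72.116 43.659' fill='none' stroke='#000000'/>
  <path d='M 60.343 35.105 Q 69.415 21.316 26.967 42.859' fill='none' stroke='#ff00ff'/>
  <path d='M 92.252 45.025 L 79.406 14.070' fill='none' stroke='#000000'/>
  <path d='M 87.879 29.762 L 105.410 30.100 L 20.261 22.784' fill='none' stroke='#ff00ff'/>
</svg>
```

Since the viewBox matches the mm dimensions, user units are millimetres directly. The only transform is the Y-flip y_m = 81.740 − y_svg.

Shape 1 is a cubic bezier drawn with `<path>`. Its stroke #000000 means score at S451, F1893. After flipping Y the toolpath is (25.295,57.330) → (40.457,43.925) → (56.140,39.873) → (68.106,39.738) → (72.116,38.081).

Shape 2 is a quadratic bezier drawn with `<path>`. Its stroke #ff00ff means cut at S847, F1084. After flipping Y the toolpath is (60.343,46.635) → (61.659,51.321) → (56.535,51.591) → (44.971,47.444) → (26.967,38.881).

Shape 3 is a line segment drawn with `<path>`. Its stroke #000000 means score at S451, F1893. After flipping Y the toolpath is (92.252,36.715) → (79.406,67.670).

Shape 4 is a open polyline drawn with `<path>`. Its stroke #ff00ff means cut at S847, F1084. After flipping Y the toolpath is (87.879,51.978) → (105.410,51.640) → (20.261,58.956).

; Generated by LaserGRBL
G21
G90
G00 X25.295 Y57.330
M4 S451
G1 X40.457 Y43.925 F1893
G1 X56.140 Y39.873
G1 X68.106 Y39.738
G1 X72.116 Y38.081
M5
G00 X60.343 Y46.635
M4 S847
G1 X61.659 Y51.321 F1084
G1 X56.535 Y51.591
G1 X44.971 Y47.444
G1 X26.967 Y38.881
M5
G00 X92.252 Y36.715
M4 S451
G1 X79.406 Y67.670 F1893
M5
G00 X87.879 Y51.978
M4 S847
G1 X105.410 Y51.640 F1084
G1 X20.261 Y58.956
M5
G00 X0.000 Y0.000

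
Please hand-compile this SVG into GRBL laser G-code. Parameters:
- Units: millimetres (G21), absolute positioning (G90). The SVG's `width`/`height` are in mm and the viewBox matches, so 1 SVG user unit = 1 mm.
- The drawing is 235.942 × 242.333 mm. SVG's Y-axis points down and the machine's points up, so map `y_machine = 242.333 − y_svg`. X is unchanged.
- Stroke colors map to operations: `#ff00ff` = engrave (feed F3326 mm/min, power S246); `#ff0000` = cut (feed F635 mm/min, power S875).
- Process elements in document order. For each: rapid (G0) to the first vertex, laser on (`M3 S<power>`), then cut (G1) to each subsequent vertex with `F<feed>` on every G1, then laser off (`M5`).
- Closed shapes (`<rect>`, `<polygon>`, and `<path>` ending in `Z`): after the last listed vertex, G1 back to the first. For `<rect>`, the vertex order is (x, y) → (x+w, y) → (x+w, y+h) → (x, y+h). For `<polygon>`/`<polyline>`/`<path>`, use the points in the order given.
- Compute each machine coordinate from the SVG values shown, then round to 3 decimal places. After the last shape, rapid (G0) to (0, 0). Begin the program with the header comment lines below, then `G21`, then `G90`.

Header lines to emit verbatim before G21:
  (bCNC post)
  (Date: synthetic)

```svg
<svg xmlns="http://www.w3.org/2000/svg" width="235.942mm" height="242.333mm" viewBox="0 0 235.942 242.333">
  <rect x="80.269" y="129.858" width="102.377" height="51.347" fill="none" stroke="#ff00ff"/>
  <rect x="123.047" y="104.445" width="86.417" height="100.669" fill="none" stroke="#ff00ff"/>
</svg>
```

(bCNC post)
(Date: synthetic)
G21
G90
G0 X80.269 Y112.475
M3 S246
G1 X182.646 Y112.475 F3326
G1 X182.646 Y61.128 F3326
G1 X80.269 Y61.128 F3326
G1 X80.269 Y112.475 F3326
M5
G0 X123.047 Y137.888
M3 S246
G1 X209.464 Y137.888 F3326
G1 X209.464 Y37.219 F3326
G1 X123.047 Y37.219 F3326
G1 X123.047 Y137.888 F3326
M5
G0 X0.000 Y0.000

viewBox `0 0 235.942 242.333` with mm width/height → 1 unit = 1 mm. Flip: y_m = 242.333 − y_svg.

**Shape 1** — `<rect>` rectangle, stroke `#ff00ff` → engrave (S246, F3326). Machine vertices: (80.269,112.475) → (182.646,112.475) → (182.646,61.128) → (80.269,61.128) → (80.269,112.475). Closed: final G1 returns to the first vertex.

**Shape 2** — `<rect>` rectangle, stroke `#ff00ff` → engrave (S246, F3326). Machine vertices: (123.047,137.888) → (209.464,137.888) → (209.464,37.219) → (123.047,37.219) → (123.047,137.888). Closed: final G1 returns to the first vertex.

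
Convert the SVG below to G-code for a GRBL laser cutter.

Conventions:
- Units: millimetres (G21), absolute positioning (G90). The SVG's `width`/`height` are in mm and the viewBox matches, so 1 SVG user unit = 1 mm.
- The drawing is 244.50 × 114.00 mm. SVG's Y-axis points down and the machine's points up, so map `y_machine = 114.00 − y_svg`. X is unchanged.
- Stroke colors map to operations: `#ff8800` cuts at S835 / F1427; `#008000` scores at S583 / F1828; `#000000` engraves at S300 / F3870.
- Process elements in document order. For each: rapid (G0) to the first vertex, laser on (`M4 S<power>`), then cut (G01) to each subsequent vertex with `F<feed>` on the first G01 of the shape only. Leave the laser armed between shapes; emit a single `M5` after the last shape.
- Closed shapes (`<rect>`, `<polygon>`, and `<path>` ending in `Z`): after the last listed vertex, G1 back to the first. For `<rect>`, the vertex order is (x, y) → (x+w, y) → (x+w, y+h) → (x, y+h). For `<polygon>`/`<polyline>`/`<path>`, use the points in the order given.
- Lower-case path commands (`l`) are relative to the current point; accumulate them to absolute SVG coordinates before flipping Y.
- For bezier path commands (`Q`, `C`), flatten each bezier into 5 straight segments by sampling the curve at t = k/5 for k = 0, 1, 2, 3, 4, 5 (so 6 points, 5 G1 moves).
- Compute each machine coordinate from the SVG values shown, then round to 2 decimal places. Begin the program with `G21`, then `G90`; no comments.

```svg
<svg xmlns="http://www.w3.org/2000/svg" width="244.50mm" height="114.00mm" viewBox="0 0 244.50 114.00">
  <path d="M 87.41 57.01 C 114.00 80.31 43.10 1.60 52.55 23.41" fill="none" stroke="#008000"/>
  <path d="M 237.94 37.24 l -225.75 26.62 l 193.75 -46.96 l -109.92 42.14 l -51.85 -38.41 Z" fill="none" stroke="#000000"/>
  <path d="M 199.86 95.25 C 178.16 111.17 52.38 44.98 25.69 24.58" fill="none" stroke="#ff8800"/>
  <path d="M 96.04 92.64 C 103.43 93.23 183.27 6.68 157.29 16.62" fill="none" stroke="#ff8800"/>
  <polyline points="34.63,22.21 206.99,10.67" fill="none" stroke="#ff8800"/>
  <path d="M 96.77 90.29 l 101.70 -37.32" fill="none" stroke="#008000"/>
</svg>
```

G21
G90
G0 X87.41 Y56.99
M4 S583
G01 X93.09 Y53.63 F1828
G01 X83.90 Y65.03
G01 X68.40 Y81.47
G01 X55.10 Y93.23
G01 X52.55 Y90.59
G0 X237.94 Y76.76
M4 S300
G01 X12.19 Y50.14 F3870
G01 X205.94 Y97.10
G01 X96.02 Y54.96
G01 X44.17 Y93.37
G01 X237.94 Y76.76
G0 X199.86 Y18.75
M4 S835
G01 X175.98 Y18.03 F1427
G01 X136.86 Y30.87
G01 X92.28 Y51.15
G01 X51.97 Y72.71
G01 X25.69 Y89.42
G0 X96.04 Y21.36
M4 S835
G01 X107.74 Y29.99 F1427
G01 X128.27 Y50.73
G01 X149.08 Y74.75
G01 X161.61 Y93.23
G01 X157.29 Y97.38
G0 X34.63 Y91.79
M4 S835
G01 X206.99 Y103.33 F1427
G0 X96.77 Y23.71
M4 S583
G01 X198.47 Y61.03 F1828
M5

viewBox `0 0 244.50 114.00` with mm width/height → 1 unit = 1 mm. Flip: y_m = 114.00 − y_svg.

**Shape 1** — `<path>` cubic bezier, stroke `#008000` → score (S583, F1828). Control points (SVG): P0=(87.41,57.01), P1=(114.00,80.31), P2=(43.10,1.60), P3=(52.55,23.41); sampled at t=k/5. Machine vertices: (87.41,56.99) → (93.09,53.63) → (83.90,65.03) → (68.40,81.47) → (55.10,93.23) → (52.55,90.59). Open path.

**Shape 2** — `<path>` closed polygon, stroke `#000000` → engrave (S300, F3870). Machine vertices: (237.94,76.76) → (12.19,50.14) → (205.94,97.10) → (96.02,54.96) → (44.17,93.37) → (237.94,76.76). Closed: final G1 returns to the first vertex.

**Shape 3** — `<path>` cubic bezier, stroke `#ff8800` → cut (S835, F1427). Control points (SVG): P0=(199.86,95.25), P1=(178.16,111.17), P2=(52.38,44.98), P3=(25.69,24.58); sampled at t=k/5. Machine vertices: (199.86,18.75) → (175.98,18.03) → (136.86,30.87) → (92.28,51.15) → (51.97,72.71) → (25.69,89.42). Open path.

**Shape 4** — `<path>` cubic bezier, stroke `#ff8800` → cut (S835, F1427). Control points (SVG): P0=(96.04,92.64), P1=(103.43,93.23), P2=(183.27,6.68), P3=(157.29,16.62); sampled at t=k/5. Machine vertices: (96.04,21.36) → (107.74,29.99) → (128.27,50.73) → (149.08,74.75) → (161.61,93.23) → (157.29,97.38). Open path.

**Shape 5** — `<polyline>` line segment, stroke `#ff8800` → cut (S835, F1427). Machine vertices: (34.63,91.79) → (206.99,103.33). Open path.

**Shape 6** — `<path>` line segment, stroke `#008000` → score (S583, F1828). Machine vertices: (96.77,23.71) → (198.47,61.03). Open path.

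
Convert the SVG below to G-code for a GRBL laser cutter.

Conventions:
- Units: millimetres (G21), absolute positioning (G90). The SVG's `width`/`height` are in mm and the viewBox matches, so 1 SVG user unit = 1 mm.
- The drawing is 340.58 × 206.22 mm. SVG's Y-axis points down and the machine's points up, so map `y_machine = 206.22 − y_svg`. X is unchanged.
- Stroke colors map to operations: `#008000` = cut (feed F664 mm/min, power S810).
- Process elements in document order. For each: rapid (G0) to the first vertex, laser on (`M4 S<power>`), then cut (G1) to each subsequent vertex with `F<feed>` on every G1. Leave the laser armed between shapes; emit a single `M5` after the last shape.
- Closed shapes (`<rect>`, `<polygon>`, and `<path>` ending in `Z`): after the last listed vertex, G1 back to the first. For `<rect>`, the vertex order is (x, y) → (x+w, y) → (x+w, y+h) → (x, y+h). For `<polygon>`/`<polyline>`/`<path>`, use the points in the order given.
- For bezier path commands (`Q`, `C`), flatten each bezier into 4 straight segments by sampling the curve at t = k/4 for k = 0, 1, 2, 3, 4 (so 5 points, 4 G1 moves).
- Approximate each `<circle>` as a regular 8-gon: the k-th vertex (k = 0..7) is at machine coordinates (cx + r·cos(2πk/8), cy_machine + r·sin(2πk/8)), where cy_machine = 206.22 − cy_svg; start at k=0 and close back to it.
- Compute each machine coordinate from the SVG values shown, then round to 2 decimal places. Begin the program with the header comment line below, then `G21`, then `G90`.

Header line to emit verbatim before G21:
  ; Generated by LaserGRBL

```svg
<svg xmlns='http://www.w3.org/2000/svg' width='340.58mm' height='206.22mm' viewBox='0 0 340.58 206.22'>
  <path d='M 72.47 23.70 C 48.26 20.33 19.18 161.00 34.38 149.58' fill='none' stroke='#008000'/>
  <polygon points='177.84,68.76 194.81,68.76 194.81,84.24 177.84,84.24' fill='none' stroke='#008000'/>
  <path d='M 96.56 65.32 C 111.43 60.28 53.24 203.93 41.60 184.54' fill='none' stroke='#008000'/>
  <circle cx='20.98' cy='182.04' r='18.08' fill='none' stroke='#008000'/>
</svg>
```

viewBox `0 0 340.58 206.22` with mm width/height → 1 unit = 1 mm. Flip: y_m = 206.22 − y_svg.

**Shape 1** — `<path>` cubic bezier, stroke `#008000` → cut (S810, F664). Control points (SVG): P0=(72.47,23.70), P1=(48.26,20.33), P2=(19.18,161.00), P3=(34.38,149.58); sampled at t=k/4. Machine vertices: (72.47,182.52) → (54.17,162.67) → (38.65,116.56) → (30.51,71.96) → (34.38,56.64). Open path.

**Shape 2** — `<polygon>` rectangle, stroke `#008000` → cut (S810, F664). Machine vertices: (177.84,137.46) → (194.81,137.46) → (194.81,121.98) → (177.84,121.98) → (177.84,137.46). Closed: final G1 returns to the first vertex.

**Shape 3** — `<path>` cubic bezier, stroke `#008000` → cut (S810, F664). Control points (SVG): P0=(96.56,65.32), P1=(111.43,60.28), P2=(53.24,203.93), P3=(41.60,184.54); sampled at t=k/4. Machine vertices: (96.56,140.90) → (95.88,121.67) → (79.02,75.91) → (57.19,32.84) → (41.60,21.68). Open path.

**Shape 4** — `<circle>` circle, stroke `#008000` → cut (S810, F664). Machine vertices: (39.06,24.18) → (33.76,36.96) → (20.98,42.26) → (8.20,36.96) → (2.90,24.18) → (8.20,11.40) → (20.98,6.10) → (33.76,11.40) → (39.06,24.18). Closed: final G1 returns to the first vertex.

; Generated by LaserGRBL
G21
G90
G0 X72.47 Y182.52
M4 S810
G1 X54.17 Y162.67 F664
G1 X38.65 Y116.56 F664
G1 X30.51 Y71.96 F664
G1 X34.38 Y56.64 F664
G0 X177.84 Y137.46
M4 S810
G1 X194.81 Y137.46 F664
G1 X194.81 Y121.98 F664
G1 X177.84 Y121.98 F664
G1 X177.84 Y137.46 F664
G0 X96.56 Y140.90
M4 S810
G1 X95.88 Y121.67 F664
G1 X79.02 Y75.91 F664
G1 X57.19 Y32.84 F664
G1 X41.60 Y21.68 F664
G0 X39.06 Y24.18
M4 S810
G1 X33.76 Y36.96 F664
G1 X20.98 Y42.26 F664
G1 X8.20 Y36.96 F664
G1 X2.90 Y24.18 F664
G1 X8.20 Y11.40 F664
G1 X20.98 Y6.10 F664
G1 X33.76 Y11.40 F664
G1 X39.06 Y24.18 F664
M5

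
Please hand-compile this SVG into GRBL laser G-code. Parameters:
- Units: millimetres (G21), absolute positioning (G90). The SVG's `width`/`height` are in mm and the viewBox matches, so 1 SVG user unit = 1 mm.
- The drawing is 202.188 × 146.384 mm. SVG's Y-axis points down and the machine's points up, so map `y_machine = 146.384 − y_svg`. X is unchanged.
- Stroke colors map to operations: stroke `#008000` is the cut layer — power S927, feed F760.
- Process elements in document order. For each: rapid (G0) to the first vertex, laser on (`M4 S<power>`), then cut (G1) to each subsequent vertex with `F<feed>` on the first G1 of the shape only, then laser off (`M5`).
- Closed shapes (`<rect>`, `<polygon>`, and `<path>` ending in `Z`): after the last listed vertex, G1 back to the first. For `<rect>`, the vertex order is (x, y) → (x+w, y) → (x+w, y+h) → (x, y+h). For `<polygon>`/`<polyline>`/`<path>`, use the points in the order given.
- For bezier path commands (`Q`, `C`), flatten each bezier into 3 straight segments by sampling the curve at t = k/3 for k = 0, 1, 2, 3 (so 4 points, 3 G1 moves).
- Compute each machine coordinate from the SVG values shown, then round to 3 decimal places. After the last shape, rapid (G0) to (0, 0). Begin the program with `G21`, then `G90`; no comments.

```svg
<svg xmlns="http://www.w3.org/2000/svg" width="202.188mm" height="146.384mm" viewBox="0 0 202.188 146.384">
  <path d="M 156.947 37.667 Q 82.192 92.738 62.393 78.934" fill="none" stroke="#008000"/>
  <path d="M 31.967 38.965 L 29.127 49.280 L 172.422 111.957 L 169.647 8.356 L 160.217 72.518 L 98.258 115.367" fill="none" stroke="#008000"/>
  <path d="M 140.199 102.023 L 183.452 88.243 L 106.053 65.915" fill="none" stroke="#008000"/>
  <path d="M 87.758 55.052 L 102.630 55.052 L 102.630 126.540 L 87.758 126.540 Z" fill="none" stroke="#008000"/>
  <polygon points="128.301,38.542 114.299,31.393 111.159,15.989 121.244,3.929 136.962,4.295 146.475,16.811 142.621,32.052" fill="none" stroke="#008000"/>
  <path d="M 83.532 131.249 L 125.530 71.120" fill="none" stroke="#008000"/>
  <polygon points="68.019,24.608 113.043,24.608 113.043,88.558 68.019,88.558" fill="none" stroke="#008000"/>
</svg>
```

G21
G90
G0 X156.947 Y108.717
M4 S927
G1 X113.217 Y79.656 F760
G1 X81.699 Y65.900
G1 X62.393 Y67.450
M5
G0 X31.967 Y107.419
M4 S927
G1 X29.127 Y97.104 F760
G1 X172.422 Y34.427
G1 X169.647 Y138.028
G1 X160.217 Y73.866
G1 X98.258 Y31.017
M5
G0 X140.199 Y44.361
M4 S927
G1 X183.452 Y58.141 F760
G1 X106.053 Y80.469
M5
G0 X87.758 Y91.332
M4 S927
G1 X102.630 Y91.332 F760
G1 X102.630 Y19.844
G1 X87.758 Y19.844
G1 X87.758 Y91.332
M5
G0 X128.301 Y107.842
M4 S927
G1 X114.299 Y114.991 F760
G1 X111.159 Y130.395
G1 X121.244 Y142.455
G1 X136.962 Y142.089
G1 X146.475 Y129.573
G1 X142.621 Y114.332
G1 X128.301 Y107.842
M5
G0 X83.532 Y15.135
M4 S927
G1 X125.530 Y75.264 F760
M5
G0 X68.019 Y121.776
M4 S927
G1 X113.043 Y121.776 F760
G1 X113.043 Y57.826
G1 X68.019 Y57.826
G1 X68.019 Y121.776
M5
G0 X0.000 Y0.000

Since the viewBox matches the mm dimensions, user units are millimetres directly. The only transform is the Y-flip y_m = 146.384 − y_svg.

Shape 1 is a quadratic bezier drawn with `<path>`. Its stroke #008000 means cut at S927, F760. After flipping Y the toolpath is (156.947,108.717) → (113.217,79.656) → (81.699,65.900) → (62.393,67.450).

Shape 2 is a open polyline drawn with `<path>`. Its stroke #008000 means cut at S927, F760. After flipping Y the toolpath is (31.967,107.419) → (29.127,97.104) → (172.422,34.427) → (169.647,138.028) → (160.217,73.866) → (98.258,31.017).

Shape 3 is a open polyline drawn with `<path>`. Its stroke #008000 means cut at S927, F760. After flipping Y the toolpath is (140.199,44.361) → (183.452,58.141) → (106.053,80.469).

Shape 4 is a rectangle drawn with `<path>`. Its stroke #008000 means cut at S927, F760. After flipping Y the toolpath is (87.758,91.332) → (102.630,91.332) → (102.630,19.844) → (87.758,19.844) → (87.758,91.332), returning to the start.

Shape 5 is a regular polygon drawn with `<polygon>`. Its stroke #008000 means cut at S927, F760. After flipping Y the toolpath is (128.301,107.842) → (114.299,114.991) → (111.159,130.395) → (121.244,142.455) → (136.962,142.089) → (146.475,129.573) → (142.621,114.332) → (128.301,107.842), returning to the start.

Shape 6 is a line segment drawn with `<path>`. Its stroke #008000 means cut at S927, F760. After flipping Y the toolpath is (83.532,15.135) → (125.530,75.264).

Shape 7 is a rectangle drawn with `<polygon>`. Its stroke #008000 means cut at S927, F760. After flipping Y the toolpath is (68.019,121.776) → (113.043,121.776) → (113.043,57.826) → (68.019,57.826) → (68.019,121.776), returning to the start.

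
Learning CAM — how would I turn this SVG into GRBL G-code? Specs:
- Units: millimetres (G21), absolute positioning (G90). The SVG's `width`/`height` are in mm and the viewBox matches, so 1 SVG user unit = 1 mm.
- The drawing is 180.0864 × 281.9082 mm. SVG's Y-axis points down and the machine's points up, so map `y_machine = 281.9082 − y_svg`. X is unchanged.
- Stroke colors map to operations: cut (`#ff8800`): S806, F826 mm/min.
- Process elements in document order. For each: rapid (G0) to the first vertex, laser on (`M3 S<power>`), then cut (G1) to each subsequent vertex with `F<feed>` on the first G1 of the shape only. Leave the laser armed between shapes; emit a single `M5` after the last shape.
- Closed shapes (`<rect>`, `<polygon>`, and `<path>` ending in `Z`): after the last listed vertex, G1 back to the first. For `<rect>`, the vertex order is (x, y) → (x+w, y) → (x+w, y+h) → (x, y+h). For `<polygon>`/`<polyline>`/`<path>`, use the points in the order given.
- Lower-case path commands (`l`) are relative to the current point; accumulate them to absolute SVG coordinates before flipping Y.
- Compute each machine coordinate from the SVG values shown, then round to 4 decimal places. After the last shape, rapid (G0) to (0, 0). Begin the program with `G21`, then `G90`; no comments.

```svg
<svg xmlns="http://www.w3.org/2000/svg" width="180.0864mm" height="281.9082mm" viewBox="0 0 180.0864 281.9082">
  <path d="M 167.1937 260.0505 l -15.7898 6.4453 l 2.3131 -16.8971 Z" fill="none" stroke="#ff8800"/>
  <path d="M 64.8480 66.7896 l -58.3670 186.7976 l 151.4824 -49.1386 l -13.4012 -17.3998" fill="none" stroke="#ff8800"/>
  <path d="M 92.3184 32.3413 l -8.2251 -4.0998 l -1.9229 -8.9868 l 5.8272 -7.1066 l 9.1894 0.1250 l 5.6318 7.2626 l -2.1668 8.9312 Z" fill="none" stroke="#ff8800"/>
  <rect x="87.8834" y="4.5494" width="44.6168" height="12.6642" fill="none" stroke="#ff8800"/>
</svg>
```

G21
G90
G0 X167.1937 Y21.8577
M3 S806
G1 X151.4039 Y15.4124 F826
G1 X153.7170 Y32.3095
G1 X167.1937 Y21.8577
G0 X64.8480 Y215.1186
M3 S806
G1 X6.4810 Y28.3210 F826
G1 X157.9634 Y77.4596
G1 X144.5622 Y94.8594
G0 X92.3184 Y249.5669
M3 S806
G1 X84.0933 Y253.6667 F826
G1 X82.1704 Y262.6535
G1 X87.9976 Y269.7601
G1 X97.1870 Y269.6351
G1 X102.8188 Y262.3725
G1 X100.6520 Y253.4413
G1 X92.3184 Y249.5669
G0 X87.8834 Y277.3588
M3 S806
G1 X132.5002 Y277.3588 F826
G1 X132.5002 Y264.6946
G1 X87.8834 Y264.6946
G1 X87.8834 Y277.3588
M5
G0 X0.0000 Y0.0000

Since the viewBox matches the mm dimensions, user units are millimetres directly. The only transform is the Y-flip y_m = 281.9082 − y_svg.

Shape 1 is a regular polygon drawn with `<path>`. Its stroke #ff8800 means cut at S806, F826. After flipping Y the toolpath is (167.1937,21.8577) → (151.4039,15.4124) → (153.7170,32.3095) → (167.1937,21.8577), returning to the start.

Shape 2 is a open polyline drawn with `<path>`. Its stroke #ff8800 means cut at S806, F826. After flipping Y the toolpath is (64.8480,215.1186) → (6.4810,28.3210) → (157.9634,77.4596) → (144.5622,94.8594).

Shape 3 is a regular polygon drawn with `<path>`. Its stroke #ff8800 means cut at S806, F826. After flipping Y the toolpath is (92.3184,249.5669) → (84.0933,253.6667) → (82.1704,262.6535) → (87.9976,269.7601) → (97.1870,269.6351) → (102.8188,262.3725) → (100.6520,253.4413) → (92.3184,249.5669), returning to the start.

Shape 4 is a rectangle drawn with `<rect>`. Its stroke #ff8800 means cut at S806, F826. After flipping Y the toolpath is (87.8834,277.3588) → (132.5002,277.3588) → (132.5002,264.6946) → (87.8834,264.6946) → (87.8834,277.3588), returning to the start.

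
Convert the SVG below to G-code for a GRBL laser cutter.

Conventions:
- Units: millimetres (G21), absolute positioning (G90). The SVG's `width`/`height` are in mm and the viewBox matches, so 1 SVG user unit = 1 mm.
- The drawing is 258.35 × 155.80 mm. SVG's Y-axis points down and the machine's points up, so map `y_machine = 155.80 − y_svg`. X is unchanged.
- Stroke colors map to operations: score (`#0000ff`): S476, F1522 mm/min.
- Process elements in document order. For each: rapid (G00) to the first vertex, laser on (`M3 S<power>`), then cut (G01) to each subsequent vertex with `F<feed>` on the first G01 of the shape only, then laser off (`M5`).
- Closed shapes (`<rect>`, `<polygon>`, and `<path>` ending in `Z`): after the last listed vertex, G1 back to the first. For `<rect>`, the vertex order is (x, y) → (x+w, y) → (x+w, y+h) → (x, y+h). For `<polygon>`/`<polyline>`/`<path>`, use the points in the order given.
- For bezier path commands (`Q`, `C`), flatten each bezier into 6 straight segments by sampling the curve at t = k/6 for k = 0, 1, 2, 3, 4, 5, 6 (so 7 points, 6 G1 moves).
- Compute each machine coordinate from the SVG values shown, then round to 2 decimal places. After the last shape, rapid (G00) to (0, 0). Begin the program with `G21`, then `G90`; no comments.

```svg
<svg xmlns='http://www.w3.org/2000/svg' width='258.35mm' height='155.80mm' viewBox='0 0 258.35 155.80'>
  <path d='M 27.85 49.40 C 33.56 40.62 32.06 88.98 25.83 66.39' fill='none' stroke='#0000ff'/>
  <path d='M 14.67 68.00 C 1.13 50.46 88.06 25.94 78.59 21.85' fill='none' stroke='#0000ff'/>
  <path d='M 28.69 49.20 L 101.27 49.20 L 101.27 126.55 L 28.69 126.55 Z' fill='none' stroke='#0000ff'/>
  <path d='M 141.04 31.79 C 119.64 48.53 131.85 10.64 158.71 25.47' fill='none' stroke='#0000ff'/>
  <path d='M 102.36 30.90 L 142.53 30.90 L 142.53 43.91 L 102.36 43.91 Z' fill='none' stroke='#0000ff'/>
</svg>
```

G21
G90
G00 X27.85 Y106.40
M3 S476
G01 X30.12 Y106.62 F1522
G01 X31.25 Y100.88
G01 X31.32 Y92.73
G01 X30.39 Y85.73
G01 X28.54 Y83.43
G01 X25.83 Y89.41
M5
G00 X14.67 Y87.80
M3 S476
G01 X15.36 Y97.02 F1522
G01 X27.33 Y106.65
G01 X45.10 Y115.92
G01 X63.22 Y124.07
G01 X76.20 Y130.33
G01 X78.59 Y133.95
M5
G00 X28.69 Y106.60
M3 S476
G01 X101.27 Y106.60 F1522
G01 X101.27 Y29.25
G01 X28.69 Y29.25
G01 X28.69 Y106.60
M5
G00 X141.04 Y124.01
M3 S476
G01 X133.05 Y119.70 F1522
G01 X130.14 Y121.50
G01 X131.78 Y126.45
G01 X137.44 Y131.56
G01 X146.59 Y133.85
G01 X158.71 Y130.33
M5
G00 X102.36 Y124.90
M3 S476
G01 X142.53 Y124.90 F1522
G01 X142.53 Y111.89
G01 X102.36 Y111.89
G01 X102.36 Y124.90
M5
G00 X0.00 Y0.00

viewBox `0 0 258.35 155.80` with mm width/height → 1 unit = 1 mm. Flip: y_m = 155.80 − y_svg.

**Shape 1** — `<path>` cubic bezier, stroke `#0000ff` → score (S476, F1522). Control points (SVG): P0=(27.85,49.40), P1=(33.56,40.62), P2=(32.06,88.98), P3=(25.83,66.39); sampled at t=k/6. Machine vertices: (27.85,106.40) → (30.12,106.62) → (31.25,100.88) → (31.32,92.73) → (30.39,85.73) → (28.54,83.43) → (25.83,89.41). Open path.

**Shape 2** — `<path>` cubic bezier, stroke `#0000ff` → score (S476, F1522). Control points (SVG): P0=(14.67,68.00), P1=(1.13,50.46), P2=(88.06,25.94), P3=(78.59,21.85); sampled at t=k/6. Machine vertices: (14.67,87.80) → (15.36,97.02) → (27.33,106.65) → (45.10,115.92) → (63.22,124.07) → (76.20,130.33) → (78.59,133.95). Open path.

**Shape 3** — `<path>` rectangle, stroke `#0000ff` → score (S476, F1522). Machine vertices: (28.69,106.60) → (101.27,106.60) → (101.27,29.25) → (28.69,29.25) → (28.69,106.60). Closed: final G1 returns to the first vertex.

**Shape 4** — `<path>` cubic bezier, stroke `#0000ff` → score (S476, F1522). Control points (SVG): P0=(141.04,31.79), P1=(119.64,48.53), P2=(131.85,10.64), P3=(158.71,25.47); sampled at t=k/6. Machine vertices: (141.04,124.01) → (133.05,119.70) → (130.14,121.50) → (131.78,126.45) → (137.44,131.56) → (146.59,133.85) → (158.71,130.33). Open path.

**Shape 5** — `<path>` rectangle, stroke `#0000ff` → score (S476, F1522). Machine vertices: (102.36,124.90) → (142.53,124.90) → (142.53,111.89) → (102.36,111.89) → (102.36,124.90). Closed: final G1 returns to the first vertex.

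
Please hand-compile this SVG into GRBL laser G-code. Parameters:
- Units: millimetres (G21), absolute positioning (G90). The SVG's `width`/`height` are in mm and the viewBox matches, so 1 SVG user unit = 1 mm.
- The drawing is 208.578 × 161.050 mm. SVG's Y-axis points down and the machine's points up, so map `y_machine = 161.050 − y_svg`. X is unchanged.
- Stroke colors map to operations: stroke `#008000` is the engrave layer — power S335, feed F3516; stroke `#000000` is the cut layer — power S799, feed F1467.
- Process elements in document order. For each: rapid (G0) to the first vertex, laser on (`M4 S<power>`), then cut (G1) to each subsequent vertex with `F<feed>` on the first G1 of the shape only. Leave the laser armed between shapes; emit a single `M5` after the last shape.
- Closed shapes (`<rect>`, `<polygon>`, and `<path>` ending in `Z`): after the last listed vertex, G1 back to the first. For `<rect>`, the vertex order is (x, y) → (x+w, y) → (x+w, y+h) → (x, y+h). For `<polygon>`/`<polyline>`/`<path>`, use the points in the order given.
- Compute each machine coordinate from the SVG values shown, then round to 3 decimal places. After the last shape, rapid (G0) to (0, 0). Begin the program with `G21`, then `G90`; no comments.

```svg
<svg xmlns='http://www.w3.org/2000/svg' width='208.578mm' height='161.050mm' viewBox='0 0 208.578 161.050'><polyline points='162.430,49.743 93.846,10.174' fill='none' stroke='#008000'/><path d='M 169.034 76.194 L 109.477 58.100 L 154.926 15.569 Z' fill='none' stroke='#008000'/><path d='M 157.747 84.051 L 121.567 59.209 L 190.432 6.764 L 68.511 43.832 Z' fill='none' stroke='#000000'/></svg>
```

Since the viewBox matches the mm dimensions, user units are millimetres directly. The only transform is the Y-flip y_m = 161.050 − y_svg.

Shape 1 is a line segment drawn with `<polyline>`. Its stroke #008000 means engrave at S335, F3516. After flipping Y the toolpath is (162.430,111.307) → (93.846,150.876).

Shape 2 is a regular polygon drawn with `<path>`. Its stroke #008000 means engrave at S335, F3516. After flipping Y the toolpath is (169.034,84.856) → (109.477,102.950) → (154.926,145.481) → (169.034,84.856), returning to the start.

Shape 3 is a closed polygon drawn with `<path>`. Its stroke #000000 means cut at S799, F1467. After flipping Y the toolpath is (157.747,76.999) → (121.567,101.841) → (190.432,154.286) → (68.511,117.218) → (157.747,76.999), returning to the start.

G21
G90
G0 X162.430 Y111.307
M4 S335
G1 X93.846 Y150.876 F3516
G0 X169.034 Y84.856
M4 S335
G1 X109.477 Y102.950 F3516
G1 X154.926 Y145.481
G1 X169.034 Y84.856
G0 X157.747 Y76.999
M4 S799
G1 X121.567 Y101.841 F1467
G1 X190.432 Y154.286
G1 X68.511 Y117.218
G1 X157.747 Y76.999
M5
G0 X0.000 Y0.000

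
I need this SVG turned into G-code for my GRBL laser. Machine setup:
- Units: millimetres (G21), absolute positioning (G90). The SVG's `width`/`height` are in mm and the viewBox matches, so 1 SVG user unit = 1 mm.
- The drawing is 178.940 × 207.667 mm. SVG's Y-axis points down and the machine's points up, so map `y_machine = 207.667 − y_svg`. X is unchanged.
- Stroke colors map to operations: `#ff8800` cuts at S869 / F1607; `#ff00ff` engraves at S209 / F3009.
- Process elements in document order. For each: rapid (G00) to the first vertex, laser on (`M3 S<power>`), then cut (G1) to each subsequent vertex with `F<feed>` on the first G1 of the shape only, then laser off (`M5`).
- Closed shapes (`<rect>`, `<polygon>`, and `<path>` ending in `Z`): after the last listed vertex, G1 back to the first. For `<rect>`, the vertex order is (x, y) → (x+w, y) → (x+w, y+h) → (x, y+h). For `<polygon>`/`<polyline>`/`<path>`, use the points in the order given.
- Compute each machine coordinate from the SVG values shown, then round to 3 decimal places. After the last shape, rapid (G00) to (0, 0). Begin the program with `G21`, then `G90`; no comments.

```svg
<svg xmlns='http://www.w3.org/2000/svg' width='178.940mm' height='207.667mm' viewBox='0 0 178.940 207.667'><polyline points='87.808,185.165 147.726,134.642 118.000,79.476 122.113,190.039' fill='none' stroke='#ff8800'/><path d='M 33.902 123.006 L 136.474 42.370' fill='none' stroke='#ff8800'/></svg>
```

G21
G90
G00 X87.808 Y22.502
M3 S869
G1 X147.726 Y73.025 F1607
G1 X118.000 Y128.191
G1 X122.113 Y17.628
M5
G00 X33.902 Y84.661
M3 S869
G1 X136.474 Y165.297 F1607
M5
G00 X0.000 Y0.000

viewBox `0 0 178.940 207.667` with mm width/height → 1 unit = 1 mm. Flip: y_m = 207.667 − y_svg.

**Shape 1** — `<polyline>` open polyline, stroke `#ff8800` → cut (S869, F1607). Machine vertices: (87.808,22.502) → (147.726,73.025) → (118.000,128.191) → (122.113,17.628). Open path.

**Shape 2** — `<path>` line segment, stroke `#ff8800` → cut (S869, F1607). Machine vertices: (33.902,84.661) → (136.474,165.297). Open path.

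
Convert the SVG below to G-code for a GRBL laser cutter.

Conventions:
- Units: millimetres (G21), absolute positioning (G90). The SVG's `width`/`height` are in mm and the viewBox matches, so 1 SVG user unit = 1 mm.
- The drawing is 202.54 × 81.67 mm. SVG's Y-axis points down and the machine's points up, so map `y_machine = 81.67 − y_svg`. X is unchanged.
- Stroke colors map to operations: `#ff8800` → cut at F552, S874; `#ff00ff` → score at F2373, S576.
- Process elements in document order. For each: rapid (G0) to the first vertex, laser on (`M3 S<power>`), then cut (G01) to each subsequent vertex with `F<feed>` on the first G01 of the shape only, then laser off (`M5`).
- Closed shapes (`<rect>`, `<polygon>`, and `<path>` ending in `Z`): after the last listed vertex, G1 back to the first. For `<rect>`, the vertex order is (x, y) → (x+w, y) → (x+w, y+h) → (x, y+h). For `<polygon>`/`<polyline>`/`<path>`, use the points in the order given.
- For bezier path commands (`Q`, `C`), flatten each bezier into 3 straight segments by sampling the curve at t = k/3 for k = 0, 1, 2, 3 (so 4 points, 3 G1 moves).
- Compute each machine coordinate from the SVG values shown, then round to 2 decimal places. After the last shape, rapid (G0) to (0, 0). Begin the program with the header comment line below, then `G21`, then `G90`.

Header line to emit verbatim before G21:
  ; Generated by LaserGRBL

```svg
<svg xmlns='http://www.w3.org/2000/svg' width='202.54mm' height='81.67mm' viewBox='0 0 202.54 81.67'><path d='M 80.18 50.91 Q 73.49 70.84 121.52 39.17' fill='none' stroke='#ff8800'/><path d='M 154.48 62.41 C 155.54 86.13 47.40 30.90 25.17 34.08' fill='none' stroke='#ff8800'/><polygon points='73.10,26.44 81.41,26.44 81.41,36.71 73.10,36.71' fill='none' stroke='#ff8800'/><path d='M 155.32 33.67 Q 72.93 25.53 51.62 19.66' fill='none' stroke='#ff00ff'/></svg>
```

1 u = 1 mm; y_m = 81.67 − y.

[1] `<path>` quadratic bezier, #ff8800→cut S874 F552: (80.18,30.76) → (81.80,23.21) → (95.58,27.12) → (121.52,42.50)

[2] `<path>` cubic bezier, #ff8800→cut S874 F552: (154.48,19.26) → (126.37,16.77) → (68.81,36.39) → (25.17,47.59)

[3] `<polygon>` rectangle, #ff8800→cut S874 F552: (73.10,55.23) → (81.41,55.23) → (81.41,44.96) → (73.10,44.96) → (73.10,55.23) (closed)

[4] `<path>` quadratic bezier, #ff00ff→score S576 F2373: (155.32,48.00) → (107.18,53.17) → (72.61,57.84) → (51.62,62.01)

; Generated by LaserGRBL
G21
G90
G0 X80.18 Y30.76
M3 S874
G01 X81.80 Y23.21 F552
G01 X95.58 Y27.12
G01 X121.52 Y42.50
M5
G0 X154.48 Y19.26
M3 S874
G01 X126.37 Y16.77 F552
G01 X68.81 Y36.39
G01 X25.17 Y47.59
M5
G0 X73.10 Y55.23
M3 S874
G01 X81.41 Y55.23 F552
G01 X81.41 Y44.96
G01 X73.10 Y44.96
G01 X73.10 Y55.23
M5
G0 X155.32 Y48.00
M3 S576
G01 X107.18 Y53.17 F2373
G01 X72.61 Y57.84
G01 X51.62 Y62.01
M5
G0 X0.00 Y0.00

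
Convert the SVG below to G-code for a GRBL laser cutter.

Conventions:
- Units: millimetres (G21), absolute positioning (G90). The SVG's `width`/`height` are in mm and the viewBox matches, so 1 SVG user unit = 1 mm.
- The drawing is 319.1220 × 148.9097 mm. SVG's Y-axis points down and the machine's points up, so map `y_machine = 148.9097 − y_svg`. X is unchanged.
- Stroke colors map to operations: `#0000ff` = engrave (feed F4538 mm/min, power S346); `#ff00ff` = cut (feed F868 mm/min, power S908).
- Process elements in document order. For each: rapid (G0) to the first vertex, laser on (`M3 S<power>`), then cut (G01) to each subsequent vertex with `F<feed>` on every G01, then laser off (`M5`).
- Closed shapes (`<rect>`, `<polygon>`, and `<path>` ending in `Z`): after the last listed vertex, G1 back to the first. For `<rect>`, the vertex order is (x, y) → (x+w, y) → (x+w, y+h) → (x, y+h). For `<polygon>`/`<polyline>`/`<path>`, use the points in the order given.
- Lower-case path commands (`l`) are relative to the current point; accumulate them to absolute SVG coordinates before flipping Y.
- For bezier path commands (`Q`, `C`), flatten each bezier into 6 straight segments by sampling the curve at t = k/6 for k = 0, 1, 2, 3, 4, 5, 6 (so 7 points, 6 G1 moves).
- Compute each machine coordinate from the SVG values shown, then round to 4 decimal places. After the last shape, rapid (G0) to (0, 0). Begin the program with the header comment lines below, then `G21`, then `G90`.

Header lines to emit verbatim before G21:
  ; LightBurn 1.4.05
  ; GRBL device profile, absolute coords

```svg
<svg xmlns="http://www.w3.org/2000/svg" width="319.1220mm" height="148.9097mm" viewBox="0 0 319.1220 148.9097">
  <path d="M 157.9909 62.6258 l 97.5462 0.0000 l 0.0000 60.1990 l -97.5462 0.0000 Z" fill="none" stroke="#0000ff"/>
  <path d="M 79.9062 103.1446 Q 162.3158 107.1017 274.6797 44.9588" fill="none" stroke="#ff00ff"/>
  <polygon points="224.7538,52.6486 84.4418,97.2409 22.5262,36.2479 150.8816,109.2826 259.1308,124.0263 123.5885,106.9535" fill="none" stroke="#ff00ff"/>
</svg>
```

; LightBurn 1.4.05
; GRBL device profile, absolute coords
G21
G90
G0 X157.9909 Y86.2839
M3 S346
G01 X255.5371 Y86.2839 F4538
G01 X255.5371 Y26.0849 F4538
G01 X157.9909 Y26.0849 F4538
G01 X157.9909 Y86.2839 F4538
M5
G0 X79.9062 Y45.7651
M3 S908
G01 X108.2081 Y46.2822 F868
G01 X138.1742 Y50.4715 F868
G01 X169.8044 Y58.3330 F868
G01 X203.0987 Y69.8667 F868
G01 X238.0571 Y85.0727 F868
G01 X274.6797 Y103.9509 F868
M5
G0 X224.7538 Y96.2611
M3 S908
G01 X84.4418 Y51.6688 F868
G01 X22.5262 Y112.6618 F868
G01 X150.8816 Y39.6271 F868
G01 X259.1308 Y24.8834 F868
G01 X123.5885 Y41.9562 F868
G01 X224.7538 Y96.2611 F868
M5
G0 X0.0000 Y0.0000

viewBox `0 0 319.1220 148.9097` with mm width/height → 1 unit = 1 mm. Flip: y_m = 148.9097 − y_svg.

**Shape 1** — `<path>` rectangle, stroke `#0000ff` → engrave (S346, F4538). Machine vertices: (157.9909,86.2839) → (255.5371,86.2839) → (255.5371,26.0849) → (157.9909,26.0849) → (157.9909,86.2839). Closed: final G1 returns to the first vertex.

**Shape 2** — `<path>` quadratic bezier, stroke `#ff00ff` → cut (S908, F868). Control points (SVG): P0=(79.9062,103.1446), P1=(162.3158,107.1017), P2=(274.6797,44.9588); sampled at t=k/6. Machine vertices: (79.9062,45.7651) → (108.2081,46.2822) → (138.1742,50.4715) → (169.8044,58.3330) → (203.0987,69.8667) → (238.0571,85.0727) → (274.6797,103.9509). Open path.

**Shape 3** — `<polygon>` closed polygon, stroke `#ff00ff` → cut (S908, F868). Machine vertices: (224.7538,96.2611) → (84.4418,51.6688) → (22.5262,112.6618) → (150.8816,39.6271) → (259.1308,24.8834) → (123.5885,41.9562) → (224.7538,96.2611). Closed: final G1 returns to the first vertex.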